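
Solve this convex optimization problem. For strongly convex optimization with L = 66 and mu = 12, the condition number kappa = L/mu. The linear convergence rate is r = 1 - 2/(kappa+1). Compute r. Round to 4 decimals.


Step 1: Compute the condition number.
kappa = L/mu = 66/12 = 5.5
Step 2: Compute the convergence rate.
r = 1 - 2/(kappa + 1) = 1 - 2*mu/(L + mu) = (L - mu)/(L + mu) = 54/78 = 0.6923


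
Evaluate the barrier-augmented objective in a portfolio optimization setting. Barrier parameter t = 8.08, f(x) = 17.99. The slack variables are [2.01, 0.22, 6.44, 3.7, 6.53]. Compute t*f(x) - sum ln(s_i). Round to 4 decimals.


Step 1: Compute log-barrier.
ln values: [0.6981, -1.5141, 1.8625, 1.3083, 1.8764]
phi = -(0.6981 - 1.5141 + 1.8625 + 1.3083 + 1.8764) = -4.2313
Step 2: Compute augmented objective.
t*f(x) = 8.08*17.99 = 145.3592
Total = 145.3592 - 4.2313 = 141.1279


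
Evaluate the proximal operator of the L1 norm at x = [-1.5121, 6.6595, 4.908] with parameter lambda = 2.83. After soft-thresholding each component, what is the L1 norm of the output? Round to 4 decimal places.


Soft-thresholding with lambda = 2.83:
prox(-1.5121) = sign(-1.5121)*max(|-1.5121| - 2.83, 0) = 0.0
prox(6.6595) = sign(6.6595)*max(|6.6595| - 2.83, 0) = 3.8295
prox(4.908) = sign(4.908)*max(|4.908| - 2.83, 0) = 2.078
prox(x) = [0.0, 3.8295, 2.078]
||prox(x)||_1 = 0.0 + 3.8295 + 2.078 = 5.9075


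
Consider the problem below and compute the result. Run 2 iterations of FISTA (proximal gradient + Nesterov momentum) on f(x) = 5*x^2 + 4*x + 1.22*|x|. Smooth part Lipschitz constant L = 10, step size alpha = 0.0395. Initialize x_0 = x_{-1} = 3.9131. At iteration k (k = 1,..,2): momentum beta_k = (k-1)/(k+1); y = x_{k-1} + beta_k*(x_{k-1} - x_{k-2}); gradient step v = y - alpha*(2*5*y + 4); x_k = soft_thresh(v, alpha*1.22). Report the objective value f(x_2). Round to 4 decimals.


FISTA on f(x) = 5*x^2 + 4*x + 1.22*|x|
L = 10, alpha = 0.0395
Iteration 1: beta = 0.0, y = 3.9131 + 0.0*(3.9131 - 3.9131) = 3.9131
  grad(y) = 43.131, v = y - alpha*grad = 2.2094
  prox(v) = soft_thresh(2.2094, 0.0482) = 2.1612
Iteration 2: beta = 0.3333, y = 2.1612 + 0.3333*(2.1612 - 3.9131) = 1.5773
  grad(y) = 19.7728, v = y - alpha*grad = 0.7963
  prox(v) = soft_thresh(0.7963, 0.0482) = 0.7481
f(x_2) = 5*0.7481^2 + 4*0.7481 + 1.22*|0.7481| = 6.7029


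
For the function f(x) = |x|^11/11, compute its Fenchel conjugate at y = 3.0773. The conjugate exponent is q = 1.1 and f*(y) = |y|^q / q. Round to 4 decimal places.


The conjugate exponent q satisfies 1/p + 1/q = 1.
p = 11, so q = 11/(11 - 1) = 1.1
|y|^q = 3.0773^1.1 = 3.4434
f*(3.0773) = 3.4434 / 1.1 = 3.1304


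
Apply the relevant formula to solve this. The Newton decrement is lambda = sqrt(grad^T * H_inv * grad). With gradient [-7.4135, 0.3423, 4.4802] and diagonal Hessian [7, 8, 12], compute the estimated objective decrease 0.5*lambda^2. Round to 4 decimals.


Step 1: H is diagonal, so H^(-1) * g = [-1.0591, 0.0428, 0.3734].
Step 2: g^T H^(-1) g = sum_i g_i^2 / H_ii
  = (-7.4135)^2/7 + (0.3423)^2/8 + (4.4802)^2/12
  = 7.8514 + 0.0146 + 1.6727 = 9.5388
Step 3: Objective decrease = 0.5 * g^T H^(-1) g = 4.7694


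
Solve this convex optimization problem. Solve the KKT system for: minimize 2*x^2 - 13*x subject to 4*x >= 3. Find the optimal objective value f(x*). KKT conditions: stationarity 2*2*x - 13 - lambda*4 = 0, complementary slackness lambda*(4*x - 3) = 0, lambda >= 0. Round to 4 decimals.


Step 1: Try lambda = 0 (constraint inactive).
Stationarity: 2*2*x - 13 = 0
x* = 13/(2*2) = 3.25
Check constraint: 4*3.25 = 13.0 >= 3 -- satisfied.
Step 2: Compute optimal value.
f(x*) = 2*3.25^2 - 13*3.25 = -21.125


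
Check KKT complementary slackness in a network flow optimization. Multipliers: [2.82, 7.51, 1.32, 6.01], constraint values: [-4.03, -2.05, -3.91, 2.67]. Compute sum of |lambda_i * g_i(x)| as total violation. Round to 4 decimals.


KKT complementary slackness check:
lambda_1 * g_1 = 2.82 * -4.03 = -11.3646
lambda_2 * g_2 = 7.51 * -2.05 = -15.3955
lambda_3 * g_3 = 1.32 * -3.91 = -5.1612
lambda_4 * g_4 = 6.01 * 2.67 = 16.0467
Total violation = 11.3646 + 15.3955 + 5.1612 + 16.0467 = 47.968


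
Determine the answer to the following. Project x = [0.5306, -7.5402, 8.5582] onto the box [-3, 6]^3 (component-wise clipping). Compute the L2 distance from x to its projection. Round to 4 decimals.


Project each component onto [-3, 6].
clip(0.5306) = 0.5306, clip(-7.5402) = -3.0, clip(8.5582) = 6.0
Projection = [0.5306, -3.0, 6.0]
Squared diffs: [0.0, 20.6134, 6.5444]
Distance = sqrt(27.1578) = 5.2113


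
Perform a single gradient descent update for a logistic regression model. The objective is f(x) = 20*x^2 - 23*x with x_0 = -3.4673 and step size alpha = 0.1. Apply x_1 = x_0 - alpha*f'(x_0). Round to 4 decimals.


We compute the gradient at x_0 and apply the update.
f'(x) = 40*x - 23
f'(-3.4673) = 40*-3.4673 - 23 = -161.692
x_1 = -3.4673 - 0.1*-161.692 = 12.7019


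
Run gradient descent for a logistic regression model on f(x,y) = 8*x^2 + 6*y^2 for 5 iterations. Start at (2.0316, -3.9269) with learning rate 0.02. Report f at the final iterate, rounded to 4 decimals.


Gradient descent on f(x,y) = 8*x^2 + 6*y^2.
Starting point: (2.0316, -3.9269), alpha = 0.02
Step 1: grad_x = 2*8*2.0316 = 32.5056, grad_y = 2*6*-3.9269 = -47.1228
  x_1 = 2.0316 - 0.02*32.5056 = 1.3815
  y_1 = -3.9269 - 0.02*-47.1228 = -2.9844
Step 2: grad_x = 2*8*1.3815 = 22.1038, grad_y = 2*6*-2.9844 = -35.8133
  x_2 = 1.3815 - 0.02*22.1038 = 0.9394
  y_2 = -2.9844 - 0.02*-35.8133 = -2.2682
Step 3: grad_x = 2*8*0.9394 = 15.0306, grad_y = 2*6*-2.2682 = -27.2181
  x_3 = 0.9394 - 0.02*15.0306 = 0.6388
  y_3 = -2.2682 - 0.02*-27.2181 = -1.7238
Step 4: grad_x = 2*8*0.6388 = 10.2208, grad_y = 2*6*-1.7238 = -20.6858
  x_4 = 0.6388 - 0.02*10.2208 = 0.4344
  y_4 = -1.7238 - 0.02*-20.6858 = -1.3101
Step 5: grad_x = 2*8*0.4344 = 6.9501, grad_y = 2*6*-1.3101 = -15.7212
  x_5 = 0.4344 - 0.02*6.9501 = 0.2954
  y_5 = -1.3101 - 0.02*-15.7212 = -0.9957
f(0.2954, -0.9957) = 8*0.2954^2 + 6*(-0.9957)^2 = 6.6462


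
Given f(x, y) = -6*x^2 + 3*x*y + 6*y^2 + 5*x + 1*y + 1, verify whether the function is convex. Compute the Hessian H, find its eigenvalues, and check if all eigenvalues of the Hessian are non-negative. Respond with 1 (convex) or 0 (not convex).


The Hessian of f(x,y) = -6*x^2 + 3*x*y + 6*y^2 + 5*x + 1*y + 1 is:
H = [[-12, 3], [3, 12]]
Trace = -12 + 12 = 0
Determinant = -12*12 - (3)^2 = -153
Discriminant = (0)^2 - 4*-153 = 612.0
Eigenvalues: lambda_1 = -12.3693, lambda_2 = 12.3693
The function is not convex.

0


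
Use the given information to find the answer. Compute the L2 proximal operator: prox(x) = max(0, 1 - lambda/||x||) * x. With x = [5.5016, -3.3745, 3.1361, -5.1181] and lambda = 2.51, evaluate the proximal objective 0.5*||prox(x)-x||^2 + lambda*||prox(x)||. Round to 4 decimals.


Step 1: Compute ||x||.
||x|| = 8.8139
Step 2: Compute scaling factor.
scale = max(0, 1 - 2.51/8.8139) = 0.7152
Step 3: prox(x) = [3.9349, -2.4135, 2.243, -3.6606]
||prox(x)|| = 6.3039
Step 4: Proximal objective.
0.5*||prox-x||^2 = 3.1501
lambda*||prox|| = 15.8228
Total = 18.9729


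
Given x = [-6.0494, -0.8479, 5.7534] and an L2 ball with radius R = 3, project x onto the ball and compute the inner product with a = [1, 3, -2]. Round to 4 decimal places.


Step 1: Compute ||x|| (intermediates to 6 decimals).
||x|| = sqrt((-6.0494)^2 + (-0.8479)^2 + 5.7534^2) = 8.391411
Step 2: Project.
Since ||x|| > R, scale = R/||x|| = 3/8.391411 = 0.357508, proj(x) = scale * x
proj(x) = [-2.162709, -0.303131, 2.056887]
Step 3: Dot product.
a^T * proj(x) = 1*(-2.162709) + 3*(-0.303131) - 2*2.056887 = -7.1859


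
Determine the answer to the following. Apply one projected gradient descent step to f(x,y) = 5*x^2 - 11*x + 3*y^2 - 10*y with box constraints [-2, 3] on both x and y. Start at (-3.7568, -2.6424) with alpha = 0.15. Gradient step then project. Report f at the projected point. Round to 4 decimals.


Step 1: Compute gradient at (-3.7568, -2.6424).
grad_x = 2*5*-3.7568 - 11 = -48.568
grad_y = 2*3*-2.6424 - 10 = -25.8544
Step 2: Gradient step.
x_raw = -3.7568 - 0.15*-48.568 = 3.5284
y_raw = -2.6424 - 0.15*-25.8544 = 1.2358
Step 3: Project onto [-2, 3].
x_proj = clip(3.5284) = 3.0
y_proj = clip(1.2358) = 1.2358
Step 4: Evaluate f.
f(3.0, 1.2358) = 4.2237


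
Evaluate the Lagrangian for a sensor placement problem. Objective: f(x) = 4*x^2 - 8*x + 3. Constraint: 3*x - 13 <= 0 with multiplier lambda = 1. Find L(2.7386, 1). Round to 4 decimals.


Step 1: Evaluate f(x).
f(2.7386) = 4*2.7386^2 - 8*2.7386 + 3 = 11.0909
Step 2: Evaluate g(x).
g(2.7386) = 3*2.7386 - 13 = -4.7842
Step 3: Compute Lagrangian.
L = 11.0909 + 1*-4.7842 = 6.3067


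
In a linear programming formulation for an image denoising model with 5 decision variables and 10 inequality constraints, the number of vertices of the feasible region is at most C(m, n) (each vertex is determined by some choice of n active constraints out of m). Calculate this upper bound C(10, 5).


Each vertex corresponds to some choice of n active constraints out of m, so the number of vertices is at most C(m, n) = m! / (n!(m-n)!).
m = 10, n = 5
Numerator: 10 * 9 * 8 * 7 * 6
Denominator: 5! = 120
C(10, 5) = 252


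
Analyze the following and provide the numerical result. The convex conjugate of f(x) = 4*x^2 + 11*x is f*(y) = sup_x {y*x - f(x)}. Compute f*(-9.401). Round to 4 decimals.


f*(y) = sup_x {y*x - a*x^2 - b*x} = sup_x {(y-b)*x - a*x^2}
FOC: (y - b) - 2a*x = 0 => x* = (y - b)/(2a)
x* = (-9.401 - 11)/(2*4) = -2.5501
f*(-9.401) = (y-b)^2/(4a) = (-9.401 - 11)^2/(4*4)
= 416.2008/16 = 26.0126


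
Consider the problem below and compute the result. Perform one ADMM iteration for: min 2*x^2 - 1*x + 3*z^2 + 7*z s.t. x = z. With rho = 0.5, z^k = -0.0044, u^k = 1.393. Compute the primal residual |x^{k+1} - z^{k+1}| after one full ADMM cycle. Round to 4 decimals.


ADMM iteration with rho = 0.5, z^k = -0.0044, u^k = 1.393
Step 1: x-update.
Minimize 2*x^2 - 1*x + (0.5/2)*(x + 0.0044 + 1.393)^2
FOC: (2*2 + 0.5)*x = 1 + 0.5*(-0.0044 - 1.393)
x^{k+1} = 0.067
Step 2: z-update.
Minimize 3*z^2 + 7*z + (0.5/2)*(0.067 - z + 1.393)^2
FOC: (2*3 + 0.5)*z = -7 + 0.5*(0.067 + 1.393)
z^{k+1} = -0.9646
Step 3: u-update.
u^{k+1} = 1.393 + 0.067 + 0.9646 = 2.4246
Step 4: Primal residual = |0.067 + 0.9646| = 1.0316


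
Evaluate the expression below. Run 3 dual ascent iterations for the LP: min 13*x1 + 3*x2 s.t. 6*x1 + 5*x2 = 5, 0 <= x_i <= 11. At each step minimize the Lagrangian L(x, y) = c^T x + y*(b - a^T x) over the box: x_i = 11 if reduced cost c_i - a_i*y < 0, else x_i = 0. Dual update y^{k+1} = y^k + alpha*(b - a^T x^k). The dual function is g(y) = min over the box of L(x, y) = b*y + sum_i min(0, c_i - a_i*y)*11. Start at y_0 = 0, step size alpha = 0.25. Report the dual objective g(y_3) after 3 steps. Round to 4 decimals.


Dual ascent for LP: min 13*x1 + 3*x2, 6*x1 + 5*x2 = 5, 0 <= x_i <= 11
Step 1: y^k = 0.0, reduced costs: (13.0, 3.0)
  x^k = (0.0, 0.0), subgradient = b - a^T x = 5.0
  y^{k+1} = 0.0 + 0.25*5.0 = 1.25
Step 2: y^k = 1.25, reduced costs: (5.5, -3.25)
  x^k = (0.0, 11.0), subgradient = b - a^T x = -50.0
  y^{k+1} = 1.25 + 0.25*-50.0 = -11.25
Step 3: y^k = -11.25, reduced costs: (80.5, 59.25)
  x^k = (0.0, 0.0), subgradient = b - a^T x = 5.0
  y^{k+1} = -11.25 + 0.25*5.0 = -10.0
Dual objective at y_3 = -10.0: reduced costs (73.0, 53.0), box minimizer x = (0.0, 0.0)
g(y_3) = b*y + (c1 - a1*y)*x1 + (c2 - a2*y)*x2 = 5*(-10.0) + 73.0*0.0 + 53.0*0.0 = -50.0 + 0.0 + 0.0 = -50.0


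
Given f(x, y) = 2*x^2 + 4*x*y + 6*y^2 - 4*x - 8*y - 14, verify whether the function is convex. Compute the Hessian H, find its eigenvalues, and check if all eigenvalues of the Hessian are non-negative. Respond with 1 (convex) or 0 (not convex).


The Hessian of f(x,y) = 2*x^2 + 4*x*y + 6*y^2 - 4*x - 8*y - 14 is:
H = [[4, 4], [4, 12]]
Trace = 4 + 12 = 16
Determinant = 4*12 - (4)^2 = 32
Discriminant = (16)^2 - 4*32 = 128.0
Eigenvalues: lambda_1 = 2.3431, lambda_2 = 13.6569
The function is convex.

1


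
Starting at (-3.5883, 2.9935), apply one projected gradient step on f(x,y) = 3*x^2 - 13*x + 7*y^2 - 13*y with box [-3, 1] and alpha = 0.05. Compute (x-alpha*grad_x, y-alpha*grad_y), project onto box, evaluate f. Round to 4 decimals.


Step 1: Compute gradient at (-3.5883, 2.9935).
grad_x = 2*3*-3.5883 - 13 = -34.5298
grad_y = 2*7*2.9935 - 13 = 28.909
Step 2: Gradient step.
x_raw = -3.5883 - 0.05*-34.5298 = -1.8618
y_raw = 2.9935 - 0.05*28.909 = 1.5481
Step 3: Project onto [-3, 1].
x_proj = clip(-1.8618) = -1.8618
y_proj = clip(1.5481) = 1.0
Step 4: Evaluate f.
f(-1.8618, 1.0) = 28.6025


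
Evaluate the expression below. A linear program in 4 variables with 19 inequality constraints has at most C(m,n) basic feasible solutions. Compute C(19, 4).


Each vertex corresponds to some choice of n active constraints out of m, so the number of vertices is at most C(m, n) = m! / (n!(m-n)!).
m = 19, n = 4
Numerator: 19 * 18 * 17 * 16
Denominator: 4! = 24
C(19, 4) = 3876


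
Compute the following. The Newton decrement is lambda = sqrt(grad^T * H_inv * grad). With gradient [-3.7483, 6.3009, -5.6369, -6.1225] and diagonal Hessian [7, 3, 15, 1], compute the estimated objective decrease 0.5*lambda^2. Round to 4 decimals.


Step 1: H is diagonal, so H^(-1) * g = [-0.5355, 2.1003, -0.3758, -6.1225].
Step 2: g^T H^(-1) g = sum_i g_i^2 / H_ii
  = (-3.7483)^2/7 + (6.3009)^2/3 + (-5.6369)^2/15 + (-6.1225)^2/1
  = 2.0071 + 13.2338 + 2.1183 + 37.485 = 54.8442
Step 3: Objective decrease = 0.5 * g^T H^(-1) g = 27.4221


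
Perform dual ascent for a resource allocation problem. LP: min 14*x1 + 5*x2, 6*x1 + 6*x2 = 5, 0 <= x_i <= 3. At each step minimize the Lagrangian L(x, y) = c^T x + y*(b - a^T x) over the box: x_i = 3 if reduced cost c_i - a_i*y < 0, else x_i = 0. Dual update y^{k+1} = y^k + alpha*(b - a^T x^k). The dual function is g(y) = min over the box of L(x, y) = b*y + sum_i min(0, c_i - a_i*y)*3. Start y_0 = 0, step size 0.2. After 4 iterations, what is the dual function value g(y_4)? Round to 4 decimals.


Dual ascent for LP: min 14*x1 + 5*x2, 6*x1 + 6*x2 = 5, 0 <= x_i <= 3
Step 1: y^k = 0.0, reduced costs: (14.0, 5.0)
  x^k = (0.0, 0.0), subgradient = b - a^T x = 5.0
  y^{k+1} = 0.0 + 0.2*5.0 = 1.0
Step 2: y^k = 1.0, reduced costs: (8.0, -1.0)
  x^k = (0.0, 3.0), subgradient = b - a^T x = -13.0
  y^{k+1} = 1.0 + 0.2*-13.0 = -1.6
Step 3: y^k = -1.6, reduced costs: (23.6, 14.6)
  x^k = (0.0, 0.0), subgradient = b - a^T x = 5.0
  y^{k+1} = -1.6 + 0.2*5.0 = -0.6
Step 4: y^k = -0.6, reduced costs: (17.6, 8.6)
  x^k = (0.0, 0.0), subgradient = b - a^T x = 5.0
  y^{k+1} = -0.6 + 0.2*5.0 = 0.4
Dual objective at y_4 = 0.4: reduced costs (11.6, 2.6), box minimizer x = (0.0, 0.0)
g(y_4) = b*y + (c1 - a1*y)*x1 + (c2 - a2*y)*x2 = 5*0.4 + 11.6*0.0 + 2.6*0.0 = 2.0 + 0.0 + 0.0 = 2.0


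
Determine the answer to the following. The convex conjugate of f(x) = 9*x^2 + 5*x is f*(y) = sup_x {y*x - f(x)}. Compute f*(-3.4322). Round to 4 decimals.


f*(y) = sup_x {y*x - a*x^2 - b*x} = sup_x {(y-b)*x - a*x^2}
FOC: (y - b) - 2a*x = 0 => x* = (y - b)/(2a)
x* = (-3.4322 - 5)/(2*9) = -0.4685
f*(-3.4322) = (y-b)^2/(4a) = (-3.4322 - 5)^2/(4*9)
= 71.102/36 = 1.9751


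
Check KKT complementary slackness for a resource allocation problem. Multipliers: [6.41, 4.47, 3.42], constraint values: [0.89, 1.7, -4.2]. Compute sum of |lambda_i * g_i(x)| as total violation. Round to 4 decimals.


KKT complementary slackness check:
lambda_1 * g_1 = 6.41 * 0.89 = 5.7049
lambda_2 * g_2 = 4.47 * 1.7 = 7.599
lambda_3 * g_3 = 3.42 * -4.2 = -14.364
Total violation = 5.7049 + 7.599 + 14.364 = 27.6679


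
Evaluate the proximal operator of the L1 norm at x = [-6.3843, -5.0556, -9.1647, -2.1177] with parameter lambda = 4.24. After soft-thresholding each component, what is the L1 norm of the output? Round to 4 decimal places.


Soft-thresholding with lambda = 4.24:
prox(-6.3843) = sign(-6.3843)*max(|-6.3843| - 4.24, 0) = -2.1443
prox(-5.0556) = sign(-5.0556)*max(|-5.0556| - 4.24, 0) = -0.8156
prox(-9.1647) = sign(-9.1647)*max(|-9.1647| - 4.24, 0) = -4.9247
prox(-2.1177) = sign(-2.1177)*max(|-2.1177| - 4.24, 0) = 0.0
prox(x) = [-2.1443, -0.8156, -4.9247, 0.0]
||prox(x)||_1 = 2.1443 + 0.8156 + 4.9247 + 0.0 = 7.8846


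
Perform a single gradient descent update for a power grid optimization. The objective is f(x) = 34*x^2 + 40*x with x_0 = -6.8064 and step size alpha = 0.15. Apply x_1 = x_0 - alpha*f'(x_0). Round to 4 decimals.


We compute the gradient at x_0 and apply the update.
f'(x) = 68*x + 40
f'(-6.8064) = 68*-6.8064 + 40 = -422.8352
x_1 = -6.8064 - 0.15*-422.8352 = 56.6189


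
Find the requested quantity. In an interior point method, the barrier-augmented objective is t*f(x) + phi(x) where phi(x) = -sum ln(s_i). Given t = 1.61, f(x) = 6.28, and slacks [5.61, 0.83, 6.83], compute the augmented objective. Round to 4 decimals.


Step 1: Compute log-barrier.
ln values: [1.7246, -0.1863, 1.9213]
phi = -(1.7246 - 0.1863 + 1.9213) = -3.4595
Step 2: Compute augmented objective.
t*f(x) = 1.61*6.28 = 10.1108
Total = 10.1108 - 3.4595 = 6.6513


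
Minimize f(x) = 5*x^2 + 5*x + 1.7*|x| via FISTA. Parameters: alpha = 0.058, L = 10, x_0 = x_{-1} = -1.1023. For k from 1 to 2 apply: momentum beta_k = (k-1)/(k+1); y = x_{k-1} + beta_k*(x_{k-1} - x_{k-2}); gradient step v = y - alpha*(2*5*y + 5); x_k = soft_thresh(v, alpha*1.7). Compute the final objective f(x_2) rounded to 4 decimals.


FISTA on f(x) = 5*x^2 + 5*x + 1.7*|x|
L = 10, alpha = 0.058
Iteration 1: beta = 0.0, y = -1.1023 + 0.0*(-1.1023 + 1.1023) = -1.1023
  grad(y) = -6.023, v = y - alpha*grad = -0.753
  prox(v) = soft_thresh(-0.753, 0.0986) = -0.6544
Iteration 2: beta = 0.3333, y = -0.6544 + 0.3333*(-0.6544 + 1.1023) = -0.5051
  grad(y) = -0.0505, v = y - alpha*grad = -0.5021
  prox(v) = soft_thresh(-0.5021, 0.0986) = -0.4035
f(x_2) = 5*(-0.4035)^2 + 5*(-0.4035) + 1.7*|-0.4035| = -0.5175


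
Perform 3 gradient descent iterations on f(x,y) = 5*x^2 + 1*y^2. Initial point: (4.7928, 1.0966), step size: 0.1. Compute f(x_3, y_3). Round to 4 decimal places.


Gradient descent on f(x,y) = 5*x^2 + 1*y^2.
Starting point: (4.7928, 1.0966), alpha = 0.1
Step 1: grad_x = 2*5*4.7928 = 47.928, grad_y = 2*1*1.0966 = 2.1932
  x_1 = 4.7928 - 0.1*47.928 = 0.0
  y_1 = 1.0966 - 0.1*2.1932 = 0.8773
Step 2: grad_x = 2*5*0.0 = 0.0, grad_y = 2*1*0.8773 = 1.7546
  x_2 = 0.0 - 0.1*0.0 = 0.0
  y_2 = 0.8773 - 0.1*1.7546 = 0.7018
Step 3: grad_x = 2*5*0.0 = 0.0, grad_y = 2*1*0.7018 = 1.4036
  x_3 = 0.0 - 0.1*0.0 = 0.0
  y_3 = 0.7018 - 0.1*1.4036 = 0.5615
f(0.0, 0.5615) = 5*0.0^2 + 1*0.5615^2 = 0.3152


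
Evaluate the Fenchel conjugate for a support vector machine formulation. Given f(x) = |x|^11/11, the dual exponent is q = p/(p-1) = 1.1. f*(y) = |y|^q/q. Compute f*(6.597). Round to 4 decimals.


The conjugate exponent q satisfies 1/p + 1/q = 1.
p = 11, so q = 11/(11 - 1) = 1.1
|y|^q = 6.597^1.1 = 7.9667
f*(6.597) = 7.9667 / 1.1 = 7.2425


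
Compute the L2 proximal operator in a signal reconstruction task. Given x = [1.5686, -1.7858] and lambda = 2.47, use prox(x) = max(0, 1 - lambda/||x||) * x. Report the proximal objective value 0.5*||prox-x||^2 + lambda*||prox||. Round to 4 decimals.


Step 1: Compute ||x||.
||x|| = 2.3769
Step 2: Compute scaling factor.
scale = max(0, 1 - 2.47/2.3769) = 0.0
Step 3: prox(x) = [0.0, -0.0]
||prox(x)|| = 0.0
Step 4: Proximal objective.
0.5*||prox-x||^2 = 2.8248
lambda*||prox|| = 0.0
Total = 2.8248


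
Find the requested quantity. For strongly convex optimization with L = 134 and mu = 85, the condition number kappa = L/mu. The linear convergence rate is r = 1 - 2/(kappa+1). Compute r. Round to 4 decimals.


Step 1: Compute the condition number.
kappa = L/mu = 134/85 = 1.5765
Step 2: Compute the convergence rate.
r = 1 - 2/(kappa + 1) = 1 - 2*mu/(L + mu) = (L - mu)/(L + mu) = 49/219 = 0.2237


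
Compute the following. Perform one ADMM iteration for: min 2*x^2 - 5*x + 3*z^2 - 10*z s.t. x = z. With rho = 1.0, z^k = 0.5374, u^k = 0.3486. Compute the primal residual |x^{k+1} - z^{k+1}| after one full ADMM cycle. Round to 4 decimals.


ADMM iteration with rho = 1.0, z^k = 0.5374, u^k = 0.3486
Step 1: x-update.
Minimize 2*x^2 - 5*x + (1.0/2)*(x - 0.5374 + 0.3486)^2
FOC: (2*2 + 1.0)*x = 5 + 1.0*(0.5374 - 0.3486)
x^{k+1} = 1.0378
Step 2: z-update.
Minimize 3*z^2 - 10*z + (1.0/2)*(1.0378 - z + 0.3486)^2
FOC: (2*3 + 1.0)*z = 10 + 1.0*(1.0378 + 0.3486)
z^{k+1} = 1.6266
Step 3: u-update.
u^{k+1} = 0.3486 + 1.0378 - 1.6266 = -0.2403
Step 4: Primal residual = |1.0378 - 1.6266| = 0.5889


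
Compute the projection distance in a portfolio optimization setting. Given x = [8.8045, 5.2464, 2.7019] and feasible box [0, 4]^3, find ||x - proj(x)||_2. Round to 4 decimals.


Project each component onto [0, 4].
clip(8.8045) = 4.0, clip(5.2464) = 4.0, clip(2.7019) = 2.7019
Projection = [4.0, 4.0, 2.7019]
Squared diffs: [23.0832, 1.5535, 0.0]
Distance = sqrt(24.6367) = 4.9635


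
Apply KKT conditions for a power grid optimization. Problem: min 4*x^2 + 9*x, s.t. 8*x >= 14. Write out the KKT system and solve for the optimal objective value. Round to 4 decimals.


Step 1: Try lambda = 0 (constraint inactive).
x_unc = -9/(2*4) = -1.125
Check: 8*-1.125 = -9.0 < 14 -- violated!
Step 2: Constraint must be active: 8*x = 14
x* = 14/8 = 1.75
lambda = (2*4*1.75 + 9)/8 = 2.875
Step 3: Compute optimal value.
f(x*) = 4*1.75^2 + 9*1.75 = 28.0


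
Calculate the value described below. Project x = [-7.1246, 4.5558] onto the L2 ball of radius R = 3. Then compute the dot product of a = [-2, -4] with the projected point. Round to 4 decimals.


Step 1: Compute ||x|| (intermediates to 6 decimals).
||x|| = sqrt((-7.1246)^2 + 4.5558^2) = 8.456668
Step 2: Project.
Since ||x|| > R, scale = R/||x|| = 3/8.456668 = 0.35475, proj(x) = scale * x
proj(x) = [-2.527452, 1.61617]
Step 3: Dot product.
a^T * proj(x) = -2*(-2.527452) - 4*1.61617 = -1.4098


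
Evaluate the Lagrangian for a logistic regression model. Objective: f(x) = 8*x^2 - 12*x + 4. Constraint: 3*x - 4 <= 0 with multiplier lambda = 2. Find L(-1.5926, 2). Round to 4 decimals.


Step 1: Evaluate f(x).
f(-1.5926) = 8*(-1.5926)^2 - 12*(-1.5926) + 4 = 43.4022
Step 2: Evaluate g(x).
g(-1.5926) = 3*-1.5926 - 4 = -8.7778
Step 3: Compute Lagrangian.
L = 43.4022 + 2*-8.7778 = 25.8466


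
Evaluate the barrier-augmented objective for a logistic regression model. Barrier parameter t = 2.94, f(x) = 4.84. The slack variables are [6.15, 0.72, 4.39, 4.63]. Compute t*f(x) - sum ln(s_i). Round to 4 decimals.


Step 1: Compute log-barrier.
ln values: [1.8165, -0.3285, 1.4793, 1.5326]
phi = -(1.8165 - 0.3285 + 1.4793 + 1.5326) = -4.4998
Step 2: Compute augmented objective.
t*f(x) = 2.94*4.84 = 14.2296
Total = 14.2296 - 4.4998 = 9.7298


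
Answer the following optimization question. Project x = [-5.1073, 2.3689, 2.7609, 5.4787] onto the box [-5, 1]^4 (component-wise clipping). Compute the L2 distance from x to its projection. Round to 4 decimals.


Project each component onto [-5, 1].
clip(-5.1073) = -5.0, clip(2.3689) = 1.0, clip(2.7609) = 1.0, clip(5.4787) = 1.0
Projection = [-5.0, 1.0, 1.0, 1.0]
Squared diffs: [0.0115, 1.8739, 3.1008, 20.0588]
Distance = sqrt(25.045) = 5.0045


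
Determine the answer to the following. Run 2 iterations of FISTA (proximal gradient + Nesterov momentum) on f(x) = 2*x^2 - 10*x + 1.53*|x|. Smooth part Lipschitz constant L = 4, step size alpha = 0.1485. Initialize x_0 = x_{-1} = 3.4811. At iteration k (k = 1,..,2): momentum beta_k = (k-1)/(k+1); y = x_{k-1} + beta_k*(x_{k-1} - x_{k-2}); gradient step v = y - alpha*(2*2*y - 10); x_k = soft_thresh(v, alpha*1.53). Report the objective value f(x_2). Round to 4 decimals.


FISTA on f(x) = 2*x^2 - 10*x + 1.53*|x|
L = 4, alpha = 0.1485
Iteration 1: beta = 0.0, y = 3.4811 + 0.0*(3.4811 - 3.4811) = 3.4811
  grad(y) = 3.9244, v = y - alpha*grad = 2.8983
  prox(v) = soft_thresh(2.8983, 0.2272) = 2.6711
Iteration 2: beta = 0.3333, y = 2.6711 + 0.3333*(2.6711 - 3.4811) = 2.4011
  grad(y) = -0.3955, v = y - alpha*grad = 2.4599
  prox(v) = soft_thresh(2.4599, 0.2272) = 2.2327
f(x_2) = 2*2.2327^2 - 10*2.2327 + 1.53*|2.2327| = -8.9411


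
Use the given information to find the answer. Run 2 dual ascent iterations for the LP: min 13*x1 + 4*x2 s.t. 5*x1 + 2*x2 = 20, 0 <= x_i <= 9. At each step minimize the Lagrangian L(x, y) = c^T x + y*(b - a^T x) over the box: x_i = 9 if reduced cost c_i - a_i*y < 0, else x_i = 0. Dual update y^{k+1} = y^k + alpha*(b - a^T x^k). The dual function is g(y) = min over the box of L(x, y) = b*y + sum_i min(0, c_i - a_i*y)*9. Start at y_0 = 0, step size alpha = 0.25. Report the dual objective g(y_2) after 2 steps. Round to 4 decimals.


Dual ascent for LP: min 13*x1 + 4*x2, 5*x1 + 2*x2 = 20, 0 <= x_i <= 9
Step 1: y^k = 0.0, reduced costs: (13.0, 4.0)
  x^k = (0.0, 0.0), subgradient = b - a^T x = 20.0
  y^{k+1} = 0.0 + 0.25*20.0 = 5.0
Step 2: y^k = 5.0, reduced costs: (-12.0, -6.0)
  x^k = (9.0, 9.0), subgradient = b - a^T x = -43.0
  y^{k+1} = 5.0 + 0.25*-43.0 = -5.75
Dual objective at y_2 = -5.75: reduced costs (41.75, 15.5), box minimizer x = (0.0, 0.0)
g(y_2) = b*y + (c1 - a1*y)*x1 + (c2 - a2*y)*x2 = 20*(-5.75) + 41.75*0.0 + 15.5*0.0 = -115.0 + 0.0 + 0.0 = -115.0


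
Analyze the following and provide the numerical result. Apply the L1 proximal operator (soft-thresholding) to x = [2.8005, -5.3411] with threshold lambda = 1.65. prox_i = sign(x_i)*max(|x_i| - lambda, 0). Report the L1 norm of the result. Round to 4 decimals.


Soft-thresholding with lambda = 1.65:
prox(2.8005) = sign(2.8005)*max(|2.8005| - 1.65, 0) = 1.1505
prox(-5.3411) = sign(-5.3411)*max(|-5.3411| - 1.65, 0) = -3.6911
prox(x) = [1.1505, -3.6911]
||prox(x)||_1 = 1.1505 + 3.6911 = 4.8416


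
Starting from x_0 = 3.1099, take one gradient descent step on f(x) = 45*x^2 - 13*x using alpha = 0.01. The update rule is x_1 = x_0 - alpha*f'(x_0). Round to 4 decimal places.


We compute the gradient at x_0 and apply the update.
f'(x) = 90*x - 13
f'(3.1099) = 90*3.1099 - 13 = 266.891
x_1 = 3.1099 - 0.01*266.891 = 0.441


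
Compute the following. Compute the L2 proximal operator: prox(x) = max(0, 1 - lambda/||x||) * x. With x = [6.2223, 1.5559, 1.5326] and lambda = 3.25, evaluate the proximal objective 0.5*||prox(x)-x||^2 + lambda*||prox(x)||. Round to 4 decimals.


Step 1: Compute ||x||.
||x|| = 6.5944
Step 2: Compute scaling factor.
scale = max(0, 1 - 3.25/6.5944) = 0.5072
Step 3: prox(x) = [3.1557, 0.7891, 0.7773]
||prox(x)|| = 3.3444
Step 4: Proximal objective.
0.5*||prox-x||^2 = 5.2813
lambda*||prox|| = 10.8693
Total = 16.1507


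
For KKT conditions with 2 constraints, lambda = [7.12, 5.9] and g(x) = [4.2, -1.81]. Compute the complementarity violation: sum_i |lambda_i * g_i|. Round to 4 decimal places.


KKT complementary slackness check:
lambda_1 * g_1 = 7.12 * 4.2 = 29.904
lambda_2 * g_2 = 5.9 * -1.81 = -10.679
Total violation = 29.904 + 10.679 = 40.583


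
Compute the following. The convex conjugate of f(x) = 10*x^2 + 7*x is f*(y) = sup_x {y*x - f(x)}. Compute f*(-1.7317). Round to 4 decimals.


f*(y) = sup_x {y*x - a*x^2 - b*x} = sup_x {(y-b)*x - a*x^2}
FOC: (y - b) - 2a*x = 0 => x* = (y - b)/(2a)
x* = (-1.7317 - 7)/(2*10) = -0.4366
f*(-1.7317) = (y-b)^2/(4a) = (-1.7317 - 7)^2/(4*10)
= 76.2426/40 = 1.9061


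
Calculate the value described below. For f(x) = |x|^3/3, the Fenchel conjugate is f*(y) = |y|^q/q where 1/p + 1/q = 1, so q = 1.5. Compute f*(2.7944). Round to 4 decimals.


The conjugate exponent q satisfies 1/p + 1/q = 1.
p = 3, so q = 3/(3 - 1) = 1.5
|y|^q = 2.7944^1.5 = 4.6712
f*(2.7944) = 4.6712 / 1.5 = 3.1142


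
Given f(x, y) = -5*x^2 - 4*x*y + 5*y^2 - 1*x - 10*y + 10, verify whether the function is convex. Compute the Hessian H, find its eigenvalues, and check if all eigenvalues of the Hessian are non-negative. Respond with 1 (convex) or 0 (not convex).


The Hessian of f(x,y) = -5*x^2 - 4*x*y + 5*y^2 - 1*x - 10*y + 10 is:
H = [[-10, -4], [-4, 10]]
Trace = -10 + 10 = 0
Determinant = -10*10 - (-4)^2 = -116
Discriminant = (0)^2 - 4*-116 = 464.0
Eigenvalues: lambda_1 = -10.7703, lambda_2 = 10.7703
The function is not convex.

0


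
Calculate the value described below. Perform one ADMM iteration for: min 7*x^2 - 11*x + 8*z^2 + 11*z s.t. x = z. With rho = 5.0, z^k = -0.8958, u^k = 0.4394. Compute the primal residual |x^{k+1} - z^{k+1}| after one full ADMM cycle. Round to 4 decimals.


ADMM iteration with rho = 5.0, z^k = -0.8958, u^k = 0.4394
Step 1: x-update.
Minimize 7*x^2 - 11*x + (5.0/2)*(x + 0.8958 + 0.4394)^2
FOC: (2*7 + 5.0)*x = 11 + 5.0*(-0.8958 - 0.4394)
x^{k+1} = 0.2276
Step 2: z-update.
Minimize 8*z^2 + 11*z + (5.0/2)*(0.2276 - z + 0.4394)^2
FOC: (2*8 + 5.0)*z = -11 + 5.0*(0.2276 + 0.4394)
z^{k+1} = -0.365
Step 3: u-update.
u^{k+1} = 0.4394 + 0.2276 + 0.365 = 1.032
Step 4: Primal residual = |0.2276 + 0.365| = 0.5926


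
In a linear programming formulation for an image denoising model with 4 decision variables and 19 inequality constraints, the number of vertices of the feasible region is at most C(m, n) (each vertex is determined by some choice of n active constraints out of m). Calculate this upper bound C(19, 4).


Each vertex corresponds to some choice of n active constraints out of m, so the number of vertices is at most C(m, n) = m! / (n!(m-n)!).
m = 19, n = 4
Numerator: 19 * 18 * 17 * 16
Denominator: 4! = 24
C(19, 4) = 3876


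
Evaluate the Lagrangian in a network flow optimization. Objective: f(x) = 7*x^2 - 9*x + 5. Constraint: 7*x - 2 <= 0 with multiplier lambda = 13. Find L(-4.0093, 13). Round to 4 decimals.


Step 1: Evaluate f(x).
f(-4.0093) = 7*(-4.0093)^2 - 9*(-4.0093) + 5 = 153.6051
Step 2: Evaluate g(x).
g(-4.0093) = 7*-4.0093 - 2 = -30.0651
Step 3: Compute Lagrangian.
L = 153.6051 + 13*-30.0651 = -237.2412


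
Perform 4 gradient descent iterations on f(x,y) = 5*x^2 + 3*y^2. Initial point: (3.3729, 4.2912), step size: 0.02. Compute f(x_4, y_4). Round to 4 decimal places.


Gradient descent on f(x,y) = 5*x^2 + 3*y^2.
Starting point: (3.3729, 4.2912), alpha = 0.02
Step 1: grad_x = 2*5*3.3729 = 33.729, grad_y = 2*3*4.2912 = 25.7472
  x_1 = 3.3729 - 0.02*33.729 = 2.6983
  y_1 = 4.2912 - 0.02*25.7472 = 3.7763
Step 2: grad_x = 2*5*2.6983 = 26.9832, grad_y = 2*3*3.7763 = 22.6575
  x_2 = 2.6983 - 0.02*26.9832 = 2.1587
  y_2 = 3.7763 - 0.02*22.6575 = 3.3231
Step 3: grad_x = 2*5*2.1587 = 21.5866, grad_y = 2*3*3.3231 = 19.9386
  x_3 = 2.1587 - 0.02*21.5866 = 1.7269
  y_3 = 3.3231 - 0.02*19.9386 = 2.9243
Step 4: grad_x = 2*5*1.7269 = 17.2692, grad_y = 2*3*2.9243 = 17.546
  x_4 = 1.7269 - 0.02*17.2692 = 1.3815
  y_4 = 2.9243 - 0.02*17.546 = 2.5734
f(1.3815, 2.5734) = 5*1.3815^2 + 3*2.5734^2 = 29.4106


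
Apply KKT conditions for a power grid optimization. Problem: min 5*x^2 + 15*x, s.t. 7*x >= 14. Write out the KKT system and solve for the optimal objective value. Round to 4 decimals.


Step 1: Try lambda = 0 (constraint inactive).
x_unc = -15/(2*5) = -1.5
Check: 7*-1.5 = -10.5 < 14 -- violated!
Step 2: Constraint must be active: 7*x = 14
x* = 14/7 = 2.0
lambda = (2*5*2.0 + 15)/7 = 5.0
Step 3: Compute optimal value.
f(x*) = 5*2.0^2 + 15*2.0 = 50.0


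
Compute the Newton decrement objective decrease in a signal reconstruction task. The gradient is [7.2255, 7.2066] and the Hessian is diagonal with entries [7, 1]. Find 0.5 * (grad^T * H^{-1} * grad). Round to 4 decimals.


Step 1: H is diagonal, so H^(-1) * g = [1.0322, 7.2066].
Step 2: g^T H^(-1) g = sum_i g_i^2 / H_ii
  = (7.2255)^2/7 + (7.2066)^2/1
  = 7.4583 + 51.9351 = 59.3933
Step 3: Objective decrease = 0.5 * g^T H^(-1) g = 29.6967


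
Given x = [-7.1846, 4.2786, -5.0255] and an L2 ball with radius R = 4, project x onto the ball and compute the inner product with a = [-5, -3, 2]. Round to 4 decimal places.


Step 1: Compute ||x|| (intermediates to 6 decimals).
||x|| = sqrt((-7.1846)^2 + 4.2786^2 + (-5.0255)^2) = 9.756052
Step 2: Project.
Since ||x|| > R, scale = R/||x|| = 4/9.756052 = 0.410002, proj(x) = scale * x
proj(x) = [-2.9457, 1.754235, -2.060465]
Step 3: Dot product.
a^T * proj(x) = -5*(-2.9457) - 3*1.754235 + 2*(-2.060465) = 5.3449


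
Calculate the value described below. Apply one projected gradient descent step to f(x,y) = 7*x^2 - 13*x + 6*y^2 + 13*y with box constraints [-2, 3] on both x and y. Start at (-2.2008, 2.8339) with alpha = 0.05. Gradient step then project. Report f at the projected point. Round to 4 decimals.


Step 1: Compute gradient at (-2.2008, 2.8339).
grad_x = 2*7*-2.2008 - 13 = -43.8112
grad_y = 2*6*2.8339 + 13 = 47.0068
Step 2: Gradient step.
x_raw = -2.2008 - 0.05*-43.8112 = -0.0102
y_raw = 2.8339 - 0.05*47.0068 = 0.4836
Step 3: Project onto [-2, 3].
x_proj = clip(-0.0102) = -0.0102
y_proj = clip(0.4836) = 0.4836
Step 4: Evaluate f.
f(-0.0102, 0.4836) = 7.8231


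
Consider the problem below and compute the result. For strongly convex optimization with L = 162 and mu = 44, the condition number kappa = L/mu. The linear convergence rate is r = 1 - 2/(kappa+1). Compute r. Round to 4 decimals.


Step 1: Compute the condition number.
kappa = L/mu = 162/44 = 3.6818
Step 2: Compute the convergence rate.
r = 1 - 2/(kappa + 1) = 1 - 2*mu/(L + mu) = (L - mu)/(L + mu) = 118/206 = 0.5728


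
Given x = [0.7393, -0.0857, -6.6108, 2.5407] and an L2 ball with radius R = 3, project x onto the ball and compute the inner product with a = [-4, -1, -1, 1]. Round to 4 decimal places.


Step 1: Compute ||x|| (intermediates to 6 decimals).
||x|| = sqrt(0.7393^2 + (-0.0857)^2 + (-6.6108)^2 + 2.5407^2) = 7.121218
Step 2: Project.
Since ||x|| > R, scale = R/||x|| = 3/7.121218 = 0.421276, proj(x) = scale * x
proj(x) = [0.311449, -0.036103, -2.784971, 1.070336]
Step 3: Dot product.
a^T * proj(x) = -4*0.311449 - 1*(-0.036103) - 1*(-2.784971) + 1*1.070336 = 2.6456


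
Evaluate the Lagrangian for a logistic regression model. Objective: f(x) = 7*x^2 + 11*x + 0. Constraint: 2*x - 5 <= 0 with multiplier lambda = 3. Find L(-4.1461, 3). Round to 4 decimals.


Step 1: Evaluate f(x).
f(-4.1461) = 7*(-4.1461)^2 + 11*(-4.1461) + 0 = 74.7239
Step 2: Evaluate g(x).
g(-4.1461) = 2*-4.1461 - 5 = -13.2922
Step 3: Compute Lagrangian.
L = 74.7239 + 3*-13.2922 = 34.8473


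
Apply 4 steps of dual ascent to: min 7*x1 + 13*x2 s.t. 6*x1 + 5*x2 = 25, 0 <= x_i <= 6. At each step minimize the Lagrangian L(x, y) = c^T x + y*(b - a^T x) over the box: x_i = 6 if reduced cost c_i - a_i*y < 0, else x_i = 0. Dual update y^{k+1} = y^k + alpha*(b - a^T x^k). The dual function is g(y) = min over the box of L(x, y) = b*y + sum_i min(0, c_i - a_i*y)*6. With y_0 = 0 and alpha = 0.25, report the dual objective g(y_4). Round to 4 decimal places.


Dual ascent for LP: min 7*x1 + 13*x2, 6*x1 + 5*x2 = 25, 0 <= x_i <= 6
Step 1: y^k = 0.0, reduced costs: (7.0, 13.0)
  x^k = (0.0, 0.0), subgradient = b - a^T x = 25.0
  y^{k+1} = 0.0 + 0.25*25.0 = 6.25
Step 2: y^k = 6.25, reduced costs: (-30.5, -18.25)
  x^k = (6.0, 6.0), subgradient = b - a^T x = -41.0
  y^{k+1} = 6.25 + 0.25*-41.0 = -4.0
Step 3: y^k = -4.0, reduced costs: (31.0, 33.0)
  x^k = (0.0, 0.0), subgradient = b - a^T x = 25.0
  y^{k+1} = -4.0 + 0.25*25.0 = 2.25
Step 4: y^k = 2.25, reduced costs: (-6.5, 1.75)
  x^k = (6.0, 0.0), subgradient = b - a^T x = -11.0
  y^{k+1} = 2.25 + 0.25*-11.0 = -0.5
Dual objective at y_4 = -0.5: reduced costs (10.0, 15.5), box minimizer x = (0.0, 0.0)
g(y_4) = b*y + (c1 - a1*y)*x1 + (c2 - a2*y)*x2 = 25*(-0.5) + 10.0*0.0 + 15.5*0.0 = -12.5 + 0.0 + 0.0 = -12.5


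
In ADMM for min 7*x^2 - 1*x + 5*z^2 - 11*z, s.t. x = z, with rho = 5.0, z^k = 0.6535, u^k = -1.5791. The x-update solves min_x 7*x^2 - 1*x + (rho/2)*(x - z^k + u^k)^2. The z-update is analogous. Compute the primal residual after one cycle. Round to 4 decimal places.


ADMM iteration with rho = 5.0, z^k = 0.6535, u^k = -1.5791
Step 1: x-update.
Minimize 7*x^2 - 1*x + (5.0/2)*(x - 0.6535 - 1.5791)^2
FOC: (2*7 + 5.0)*x = 1 + 5.0*(0.6535 + 1.5791)
x^{k+1} = 0.6402
Step 2: z-update.
Minimize 5*z^2 - 11*z + (5.0/2)*(0.6402 - z - 1.5791)^2
FOC: (2*5 + 5.0)*z = 11 + 5.0*(0.6402 - 1.5791)
z^{k+1} = 0.4204
Step 3: u-update.
u^{k+1} = -1.5791 + 0.6402 - 0.4204 = -1.3593
Step 4: Primal residual = |0.6402 - 0.4204| = 0.2198


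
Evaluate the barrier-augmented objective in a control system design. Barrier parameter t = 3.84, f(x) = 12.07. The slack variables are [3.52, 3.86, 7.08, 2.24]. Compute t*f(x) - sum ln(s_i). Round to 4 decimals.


Step 1: Compute log-barrier.
ln values: [1.2585, 1.3507, 1.9573, 0.8065]
phi = -(1.2585 + 1.3507 + 1.9573 + 0.8065) = -5.3729
Step 2: Compute augmented objective.
t*f(x) = 3.84*12.07 = 46.3488
Total = 46.3488 - 5.3729 = 40.9759


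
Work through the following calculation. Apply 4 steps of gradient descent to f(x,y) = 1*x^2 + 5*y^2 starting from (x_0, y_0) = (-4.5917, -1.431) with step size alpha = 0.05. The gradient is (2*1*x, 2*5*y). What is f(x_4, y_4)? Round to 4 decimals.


Gradient descent on f(x,y) = 1*x^2 + 5*y^2.
Starting point: (-4.5917, -1.431), alpha = 0.05
Step 1: grad_x = 2*1*-4.5917 = -9.1834, grad_y = 2*5*-1.431 = -14.31
  x_1 = -4.5917 - 0.05*-9.1834 = -4.1325
  y_1 = -1.431 - 0.05*-14.31 = -0.7155
Step 2: grad_x = 2*1*-4.1325 = -8.2651, grad_y = 2*5*-0.7155 = -7.155
  x_2 = -4.1325 - 0.05*-8.2651 = -3.7193
  y_2 = -0.7155 - 0.05*-7.155 = -0.3578
Step 3: grad_x = 2*1*-3.7193 = -7.4386, grad_y = 2*5*-0.3578 = -3.5775
  x_3 = -3.7193 - 0.05*-7.4386 = -3.3473
  y_3 = -0.3578 - 0.05*-3.5775 = -0.1789
Step 4: grad_x = 2*1*-3.3473 = -6.6947, grad_y = 2*5*-0.1789 = -1.7888
  x_4 = -3.3473 - 0.05*-6.6947 = -3.0126
  y_4 = -0.1789 - 0.05*-1.7888 = -0.0894
f(-3.0126, -0.0894) = 1*(-3.0126)^2 + 5*(-0.0894)^2 = 9.1158


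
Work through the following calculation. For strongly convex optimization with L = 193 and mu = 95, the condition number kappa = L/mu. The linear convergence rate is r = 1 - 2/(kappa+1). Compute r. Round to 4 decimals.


Step 1: Compute the condition number.
kappa = L/mu = 193/95 = 2.0316
Step 2: Compute the convergence rate.
r = 1 - 2/(kappa + 1) = 1 - 2*mu/(L + mu) = (L - mu)/(L + mu) = 98/288 = 0.3403


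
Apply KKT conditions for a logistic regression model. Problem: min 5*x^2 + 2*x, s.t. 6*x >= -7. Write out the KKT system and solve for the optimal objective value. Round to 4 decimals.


Step 1: Try lambda = 0 (constraint inactive).
Stationarity: 2*5*x + 2 = 0
x* = -2/(2*5) = -0.2
Check constraint: 6*-0.2 = -1.2 >= -7 -- satisfied.
Step 2: Compute optimal value.
f(x*) = 5*(-0.2)^2 + 2*(-0.2) = -0.2


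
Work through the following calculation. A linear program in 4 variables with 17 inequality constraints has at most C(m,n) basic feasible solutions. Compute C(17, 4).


Each vertex corresponds to some choice of n active constraints out of m, so the number of vertices is at most C(m, n) = m! / (n!(m-n)!).
m = 17, n = 4
Numerator: 17 * 16 * 15 * 14
Denominator: 4! = 24
C(17, 4) = 2380


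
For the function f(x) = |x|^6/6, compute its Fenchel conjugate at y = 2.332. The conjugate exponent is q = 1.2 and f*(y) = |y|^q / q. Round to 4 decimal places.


The conjugate exponent q satisfies 1/p + 1/q = 1.
p = 6, so q = 6/(6 - 1) = 1.2
|y|^q = 2.332^1.2 = 2.7623
f*(2.332) = 2.7623 / 1.2 = 2.3019


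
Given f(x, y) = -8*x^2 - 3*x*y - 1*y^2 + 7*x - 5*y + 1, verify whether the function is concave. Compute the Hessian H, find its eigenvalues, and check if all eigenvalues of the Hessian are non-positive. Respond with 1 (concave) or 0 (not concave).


The Hessian of f(x,y) = -8*x^2 - 3*x*y - 1*y^2 + 7*x - 5*y + 1 is:
H = [[-16, -3], [-3, -2]]
Trace = -16 - 2 = -18
Determinant = -16*-2 - (-3)^2 = 23
Discriminant = (-18)^2 - 4*23 = 232.0
Eigenvalues: lambda_1 = -16.6158, lambda_2 = -1.3842
The function is concave.

1


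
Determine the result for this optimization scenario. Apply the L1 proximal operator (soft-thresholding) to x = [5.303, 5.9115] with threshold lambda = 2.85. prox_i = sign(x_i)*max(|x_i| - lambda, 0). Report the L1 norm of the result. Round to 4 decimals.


Soft-thresholding with lambda = 2.85:
prox(5.303) = sign(5.303)*max(|5.303| - 2.85, 0) = 2.453
prox(5.9115) = sign(5.9115)*max(|5.9115| - 2.85, 0) = 3.0615
prox(x) = [2.453, 3.0615]
||prox(x)||_1 = 2.453 + 3.0615 = 5.5145
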